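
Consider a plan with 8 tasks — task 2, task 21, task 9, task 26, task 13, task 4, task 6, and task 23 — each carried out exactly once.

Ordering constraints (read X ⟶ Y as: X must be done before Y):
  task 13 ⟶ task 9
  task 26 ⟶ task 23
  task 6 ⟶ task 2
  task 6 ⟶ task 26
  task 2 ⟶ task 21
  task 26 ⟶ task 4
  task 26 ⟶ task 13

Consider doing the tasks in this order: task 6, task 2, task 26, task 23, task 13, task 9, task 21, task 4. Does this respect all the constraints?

Every stated constraint is respected: task 26 sits at position 3, ahead of task 4 at position 8, and each of the other listed pairs likewise has the predecessor earlier in the sequence.

Yes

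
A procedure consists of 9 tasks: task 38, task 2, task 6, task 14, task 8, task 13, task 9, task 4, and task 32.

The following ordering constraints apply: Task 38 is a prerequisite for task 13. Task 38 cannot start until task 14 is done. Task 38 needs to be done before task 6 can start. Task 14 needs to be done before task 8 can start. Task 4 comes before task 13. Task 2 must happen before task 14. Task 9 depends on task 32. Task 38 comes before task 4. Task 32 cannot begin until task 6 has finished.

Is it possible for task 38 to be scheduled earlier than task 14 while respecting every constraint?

Following task 14 → task 38, task 14 must precede task 38 in every valid ordering.
Hence task 38 can never be scheduled before task 14.

No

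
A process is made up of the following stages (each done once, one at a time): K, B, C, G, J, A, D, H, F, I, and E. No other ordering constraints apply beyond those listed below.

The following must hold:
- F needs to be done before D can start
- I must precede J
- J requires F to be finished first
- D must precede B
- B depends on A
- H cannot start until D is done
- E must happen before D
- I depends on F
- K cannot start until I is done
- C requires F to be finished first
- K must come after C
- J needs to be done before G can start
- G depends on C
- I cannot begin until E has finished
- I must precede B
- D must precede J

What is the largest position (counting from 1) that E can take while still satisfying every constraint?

4

Every stage that must follow E has to come after it. Tracing all chains starting from E, those stages are: K, B, G, J, D, H, I — 7 in total.
So at least 7 stages follow E, putting E no later than position 4. That position is achievable by scheduling everything else first.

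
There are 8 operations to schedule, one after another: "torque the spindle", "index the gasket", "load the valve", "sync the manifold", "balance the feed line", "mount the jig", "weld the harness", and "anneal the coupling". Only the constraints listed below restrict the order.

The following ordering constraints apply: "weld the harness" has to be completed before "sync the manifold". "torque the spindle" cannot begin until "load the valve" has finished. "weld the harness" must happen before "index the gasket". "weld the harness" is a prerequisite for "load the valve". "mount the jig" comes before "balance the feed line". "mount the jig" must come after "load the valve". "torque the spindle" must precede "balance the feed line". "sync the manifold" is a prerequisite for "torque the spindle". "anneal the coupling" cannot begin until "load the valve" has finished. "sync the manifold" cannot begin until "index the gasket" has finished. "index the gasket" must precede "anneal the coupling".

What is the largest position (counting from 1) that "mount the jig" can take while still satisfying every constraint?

7

Following the constraints forward from "mount the jig", its only required successor is "balance the feed line".
With 1 mandatory successor out of 8 operations total, the latest slot for "mount the jig" is 8−1 = 7, and it's reachable by doing all non-successors before "mount the jig".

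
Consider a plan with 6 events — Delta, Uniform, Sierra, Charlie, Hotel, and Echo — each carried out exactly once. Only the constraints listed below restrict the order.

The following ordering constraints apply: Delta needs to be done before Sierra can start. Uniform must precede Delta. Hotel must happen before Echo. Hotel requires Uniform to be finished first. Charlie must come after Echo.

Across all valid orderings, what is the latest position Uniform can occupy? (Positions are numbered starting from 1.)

1

Following every chain forward from Uniform, the events that must come later are Delta, Sierra, Charlie, Hotel, Echo — 5 of them.
So at least 5 events follow Uniform, putting Uniform no later than position 1. That position is achievable by scheduling everything else first.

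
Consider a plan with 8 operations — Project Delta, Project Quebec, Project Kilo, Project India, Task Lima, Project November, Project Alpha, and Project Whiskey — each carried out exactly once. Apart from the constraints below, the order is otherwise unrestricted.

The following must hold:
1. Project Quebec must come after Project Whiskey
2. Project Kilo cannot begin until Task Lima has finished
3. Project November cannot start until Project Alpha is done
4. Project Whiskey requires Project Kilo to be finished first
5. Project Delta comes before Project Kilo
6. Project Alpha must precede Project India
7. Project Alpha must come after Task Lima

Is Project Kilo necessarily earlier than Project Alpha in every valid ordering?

Project Kilo and Project Alpha are not related by any chain of constraints.
So Project Kilo can come before Project Alpha or after — it is not forced.

No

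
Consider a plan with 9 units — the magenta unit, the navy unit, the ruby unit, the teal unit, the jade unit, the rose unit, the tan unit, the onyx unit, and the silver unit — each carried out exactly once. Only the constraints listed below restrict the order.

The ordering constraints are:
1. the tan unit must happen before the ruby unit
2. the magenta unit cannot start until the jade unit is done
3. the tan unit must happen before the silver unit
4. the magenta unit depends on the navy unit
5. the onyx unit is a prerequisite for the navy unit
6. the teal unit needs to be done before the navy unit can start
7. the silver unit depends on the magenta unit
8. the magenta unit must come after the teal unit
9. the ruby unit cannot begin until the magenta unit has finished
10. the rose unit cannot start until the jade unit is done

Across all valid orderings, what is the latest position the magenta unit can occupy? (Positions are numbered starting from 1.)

7

Every unit that must follow the magenta unit has to come after it. Tracing all chains starting from the magenta unit, those units are: the ruby unit, the silver unit — 2 in total.
With 2 mandatory successors out of 9 units total, the latest slot for the magenta unit is 9−2 = 7, and it's reachable by doing all non-successors before the magenta unit.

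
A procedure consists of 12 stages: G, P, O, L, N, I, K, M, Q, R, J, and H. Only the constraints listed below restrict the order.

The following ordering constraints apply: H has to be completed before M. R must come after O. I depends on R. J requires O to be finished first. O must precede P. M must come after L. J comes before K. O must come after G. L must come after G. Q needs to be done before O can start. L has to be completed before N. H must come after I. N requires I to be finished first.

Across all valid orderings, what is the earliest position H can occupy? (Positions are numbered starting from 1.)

6

The stages that are forced before H, directly or transitively, are G, O, I, Q, R. That's 5 stages.
So at minimum 5 stages come before H, putting H no earlier than position 6. That position is achievable by scheduling exactly those predecessors first.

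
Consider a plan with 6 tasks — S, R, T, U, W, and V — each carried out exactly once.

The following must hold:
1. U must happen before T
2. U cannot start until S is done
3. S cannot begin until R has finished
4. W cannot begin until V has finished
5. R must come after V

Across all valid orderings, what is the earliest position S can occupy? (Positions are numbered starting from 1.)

The tasks that are forced before S, directly or transitively, are R, V. That's 2 tasks.
So at minimum 2 tasks come before S, putting S no earlier than position 3. That position is achievable by scheduling exactly those predecessors first.

3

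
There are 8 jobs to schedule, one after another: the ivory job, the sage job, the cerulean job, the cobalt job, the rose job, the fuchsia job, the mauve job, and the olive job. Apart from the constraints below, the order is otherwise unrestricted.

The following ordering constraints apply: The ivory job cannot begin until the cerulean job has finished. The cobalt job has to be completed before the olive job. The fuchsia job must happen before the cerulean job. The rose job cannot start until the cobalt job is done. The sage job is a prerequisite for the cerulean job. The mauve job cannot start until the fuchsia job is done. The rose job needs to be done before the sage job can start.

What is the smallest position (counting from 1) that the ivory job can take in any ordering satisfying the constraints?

Working backwards through the constraints from the ivory job, its full set of required predecessors is the sage job, the cerulean job, the cobalt job, the rose job, the fuchsia job — 5 of them.
So at minimum 5 jobs come before the ivory job, putting the ivory job no earlier than position 6. That position is achievable by scheduling exactly those predecessors first.

6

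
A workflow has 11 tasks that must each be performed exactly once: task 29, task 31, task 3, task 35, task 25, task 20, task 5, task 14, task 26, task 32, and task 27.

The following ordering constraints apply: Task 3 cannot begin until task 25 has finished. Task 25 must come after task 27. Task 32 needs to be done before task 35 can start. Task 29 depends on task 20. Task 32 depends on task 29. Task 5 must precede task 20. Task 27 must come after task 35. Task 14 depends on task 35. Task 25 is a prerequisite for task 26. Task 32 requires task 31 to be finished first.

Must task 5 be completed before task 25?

Yes

Following the dependencies: task 5 → task 20 → task 29 → task 32 → task 35 → task 27 → task 25.
That forces task 5 before task 25 in every valid schedule.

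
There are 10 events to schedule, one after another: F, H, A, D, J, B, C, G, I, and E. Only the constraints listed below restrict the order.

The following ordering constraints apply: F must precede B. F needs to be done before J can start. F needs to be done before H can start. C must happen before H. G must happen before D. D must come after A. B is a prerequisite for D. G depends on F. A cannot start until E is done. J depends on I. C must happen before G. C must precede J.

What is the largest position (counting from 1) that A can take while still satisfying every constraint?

Following the constraints forward from A, its only required successor is D.
So at least 1 event follows A, putting A no later than position 9. That position is achievable by scheduling everything else first.

9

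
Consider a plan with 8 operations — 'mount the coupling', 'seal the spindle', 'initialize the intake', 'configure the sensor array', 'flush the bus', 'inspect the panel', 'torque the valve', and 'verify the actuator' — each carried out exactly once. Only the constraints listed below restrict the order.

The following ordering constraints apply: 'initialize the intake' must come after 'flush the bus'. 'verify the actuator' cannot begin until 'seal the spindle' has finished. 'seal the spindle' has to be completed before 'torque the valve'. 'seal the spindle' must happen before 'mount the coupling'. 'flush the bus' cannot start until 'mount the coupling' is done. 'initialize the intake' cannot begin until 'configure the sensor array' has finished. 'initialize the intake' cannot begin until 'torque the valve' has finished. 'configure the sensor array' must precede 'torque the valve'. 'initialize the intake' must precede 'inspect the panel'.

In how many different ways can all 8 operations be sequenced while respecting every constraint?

60

The operations with no prerequisites are 'seal the spindle', 'configure the sensor array'; any of them can be placed first.
Counting all ways to extend the partial order to a total order gives 60.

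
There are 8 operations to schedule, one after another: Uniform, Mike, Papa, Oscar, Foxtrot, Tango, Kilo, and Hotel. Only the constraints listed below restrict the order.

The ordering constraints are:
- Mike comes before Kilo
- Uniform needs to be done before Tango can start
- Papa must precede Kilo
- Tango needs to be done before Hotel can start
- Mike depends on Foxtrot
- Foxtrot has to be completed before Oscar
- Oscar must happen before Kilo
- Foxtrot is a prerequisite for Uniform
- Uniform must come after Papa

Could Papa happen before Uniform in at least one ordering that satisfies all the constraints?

Yes

Every valid ordering already has Papa before Uniform (the constraints require it), so in particular at least one does.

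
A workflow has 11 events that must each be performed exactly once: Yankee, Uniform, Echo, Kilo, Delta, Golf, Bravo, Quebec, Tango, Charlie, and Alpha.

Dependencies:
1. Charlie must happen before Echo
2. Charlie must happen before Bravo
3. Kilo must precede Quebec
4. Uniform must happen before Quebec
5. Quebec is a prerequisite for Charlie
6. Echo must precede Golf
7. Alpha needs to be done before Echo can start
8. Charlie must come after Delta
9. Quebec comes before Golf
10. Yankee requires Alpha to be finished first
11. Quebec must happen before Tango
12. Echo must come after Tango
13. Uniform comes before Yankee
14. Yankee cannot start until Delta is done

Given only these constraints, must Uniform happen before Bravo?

Following the dependencies: Uniform → Quebec → Charlie → Bravo.
Hence Uniform necessarily comes before Bravo.

Yes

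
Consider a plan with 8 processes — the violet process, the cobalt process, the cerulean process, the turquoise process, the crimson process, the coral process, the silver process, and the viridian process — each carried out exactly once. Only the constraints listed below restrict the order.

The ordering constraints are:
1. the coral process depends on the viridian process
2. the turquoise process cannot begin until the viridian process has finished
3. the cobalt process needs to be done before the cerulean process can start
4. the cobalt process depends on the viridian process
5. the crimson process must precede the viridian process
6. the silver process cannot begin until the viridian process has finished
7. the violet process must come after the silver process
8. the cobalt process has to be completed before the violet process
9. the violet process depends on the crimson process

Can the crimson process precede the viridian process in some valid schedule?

Yes

Every valid ordering already has the crimson process before the viridian process (the constraints require it), so in particular at least one does.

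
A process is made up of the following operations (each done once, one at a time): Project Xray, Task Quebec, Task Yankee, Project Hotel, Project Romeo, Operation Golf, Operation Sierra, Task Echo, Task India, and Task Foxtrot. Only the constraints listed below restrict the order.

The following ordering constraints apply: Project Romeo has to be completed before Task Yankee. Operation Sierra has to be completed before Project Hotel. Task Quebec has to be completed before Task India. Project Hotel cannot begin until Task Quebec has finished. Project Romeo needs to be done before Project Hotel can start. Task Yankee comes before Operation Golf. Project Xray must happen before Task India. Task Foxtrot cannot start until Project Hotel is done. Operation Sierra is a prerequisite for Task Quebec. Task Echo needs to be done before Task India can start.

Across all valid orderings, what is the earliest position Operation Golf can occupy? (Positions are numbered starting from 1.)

The operations that are forced before Operation Golf, directly or transitively, are Task Yankee, Project Romeo. That's 2 operations.
With 2 mandatory predecessors, the earliest Operation Golf can sit is position 2+1 = 3, and placing just those 2 first achieves it.

3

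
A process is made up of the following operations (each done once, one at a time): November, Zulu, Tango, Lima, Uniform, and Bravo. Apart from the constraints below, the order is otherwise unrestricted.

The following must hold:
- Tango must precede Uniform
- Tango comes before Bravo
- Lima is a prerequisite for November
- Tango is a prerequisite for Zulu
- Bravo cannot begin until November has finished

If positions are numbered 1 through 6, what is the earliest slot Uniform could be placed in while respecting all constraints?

2

The only operation forced before Uniform (directly or transitively) is Tango.
So at minimum 1 operation comes before Uniform, putting Uniform no earlier than position 2. That position is achievable by scheduling exactly that predecessor first.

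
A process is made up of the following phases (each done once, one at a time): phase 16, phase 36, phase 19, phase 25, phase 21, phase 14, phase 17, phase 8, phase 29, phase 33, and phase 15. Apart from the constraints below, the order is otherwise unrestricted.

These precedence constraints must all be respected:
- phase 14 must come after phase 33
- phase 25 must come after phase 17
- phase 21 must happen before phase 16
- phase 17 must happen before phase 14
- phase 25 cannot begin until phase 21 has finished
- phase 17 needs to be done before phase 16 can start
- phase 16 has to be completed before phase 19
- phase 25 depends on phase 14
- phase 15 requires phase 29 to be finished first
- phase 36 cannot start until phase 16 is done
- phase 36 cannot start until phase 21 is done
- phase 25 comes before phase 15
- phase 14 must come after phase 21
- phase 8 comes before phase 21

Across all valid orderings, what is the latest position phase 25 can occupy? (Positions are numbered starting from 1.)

10

The only phase forced after phase 25 (directly or by a chain) is phase 15.
So at least 1 phase follows phase 25, putting phase 25 no later than position 10. That position is achievable by scheduling everything else first.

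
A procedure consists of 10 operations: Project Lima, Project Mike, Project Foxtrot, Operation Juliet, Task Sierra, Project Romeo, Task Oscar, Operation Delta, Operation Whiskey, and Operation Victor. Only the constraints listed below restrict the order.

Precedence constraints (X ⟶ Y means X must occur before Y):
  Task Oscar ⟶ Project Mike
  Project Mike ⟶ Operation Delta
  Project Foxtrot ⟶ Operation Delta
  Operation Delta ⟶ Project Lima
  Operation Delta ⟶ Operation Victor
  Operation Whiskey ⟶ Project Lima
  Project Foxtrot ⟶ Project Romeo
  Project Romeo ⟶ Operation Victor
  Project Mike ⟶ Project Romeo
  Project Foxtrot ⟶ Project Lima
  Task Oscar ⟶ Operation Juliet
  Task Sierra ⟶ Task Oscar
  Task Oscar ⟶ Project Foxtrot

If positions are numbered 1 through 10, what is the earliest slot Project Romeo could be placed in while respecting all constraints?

5

Working backwards through the constraints from Project Romeo, its full set of required predecessors is Project Mike, Project Foxtrot, Task Sierra, Task Oscar — 4 of them.
With 4 mandatory predecessors, the earliest Project Romeo can sit is position 4+1 = 5, and placing just those 4 first achieves it.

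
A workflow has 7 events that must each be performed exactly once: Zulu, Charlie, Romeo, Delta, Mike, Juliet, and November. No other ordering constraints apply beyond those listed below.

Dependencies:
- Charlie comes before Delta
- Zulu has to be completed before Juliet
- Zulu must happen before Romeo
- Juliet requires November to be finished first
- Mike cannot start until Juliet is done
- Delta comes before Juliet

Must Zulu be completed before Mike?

Tracing the constraints gives a chain: Zulu → Juliet → Mike.
So Zulu must precede Mike in any valid ordering.

Yes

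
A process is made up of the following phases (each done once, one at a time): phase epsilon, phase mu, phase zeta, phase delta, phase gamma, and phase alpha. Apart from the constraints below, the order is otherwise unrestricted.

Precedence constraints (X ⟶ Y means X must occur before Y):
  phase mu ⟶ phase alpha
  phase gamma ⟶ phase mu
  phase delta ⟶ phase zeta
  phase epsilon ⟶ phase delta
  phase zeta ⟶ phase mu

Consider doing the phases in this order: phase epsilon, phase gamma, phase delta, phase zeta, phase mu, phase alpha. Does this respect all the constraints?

Yes

Every stated constraint is respected: phase gamma sits at position 2, ahead of phase mu at position 5, and each of the other listed pairs likewise has the predecessor earlier in the sequence.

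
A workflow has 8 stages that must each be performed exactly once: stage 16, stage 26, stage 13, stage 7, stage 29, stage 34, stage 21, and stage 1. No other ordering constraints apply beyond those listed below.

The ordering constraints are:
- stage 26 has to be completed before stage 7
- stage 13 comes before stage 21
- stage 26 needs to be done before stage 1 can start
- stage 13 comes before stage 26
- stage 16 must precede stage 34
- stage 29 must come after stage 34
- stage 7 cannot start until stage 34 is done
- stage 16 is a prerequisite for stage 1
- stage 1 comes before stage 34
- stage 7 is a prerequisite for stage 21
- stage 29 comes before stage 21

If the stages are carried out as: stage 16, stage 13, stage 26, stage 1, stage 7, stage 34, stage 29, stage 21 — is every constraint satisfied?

Here stage 34 comes after stage 7.
That contradicts the constraint that stage 34 must precede stage 7.

No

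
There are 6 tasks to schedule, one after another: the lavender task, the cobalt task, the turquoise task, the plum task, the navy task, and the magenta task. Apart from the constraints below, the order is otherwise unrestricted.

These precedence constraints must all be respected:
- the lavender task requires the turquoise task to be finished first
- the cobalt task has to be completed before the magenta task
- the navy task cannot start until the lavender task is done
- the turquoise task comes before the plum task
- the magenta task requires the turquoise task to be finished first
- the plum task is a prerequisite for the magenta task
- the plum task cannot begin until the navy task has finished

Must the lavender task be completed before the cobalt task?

No

Nothing in the constraints links the lavender task and the cobalt task; they are unordered relative to each other.
There exist valid orderings with the cobalt task before the lavender task, so the lavender task is not required to come first.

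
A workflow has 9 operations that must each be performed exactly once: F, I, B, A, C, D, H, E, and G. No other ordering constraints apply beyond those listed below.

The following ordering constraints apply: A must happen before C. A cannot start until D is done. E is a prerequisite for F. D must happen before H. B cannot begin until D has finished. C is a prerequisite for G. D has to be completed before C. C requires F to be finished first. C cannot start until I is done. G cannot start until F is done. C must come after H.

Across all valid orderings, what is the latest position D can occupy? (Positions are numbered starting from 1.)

4

The operations that are forced after D, directly or by a chain of constraints, are B, A, C, H, G. That's 5 operations.
With 5 mandatory successors out of 9 operations total, the latest slot for D is 9−5 = 4, and it's reachable by doing all non-successors before D.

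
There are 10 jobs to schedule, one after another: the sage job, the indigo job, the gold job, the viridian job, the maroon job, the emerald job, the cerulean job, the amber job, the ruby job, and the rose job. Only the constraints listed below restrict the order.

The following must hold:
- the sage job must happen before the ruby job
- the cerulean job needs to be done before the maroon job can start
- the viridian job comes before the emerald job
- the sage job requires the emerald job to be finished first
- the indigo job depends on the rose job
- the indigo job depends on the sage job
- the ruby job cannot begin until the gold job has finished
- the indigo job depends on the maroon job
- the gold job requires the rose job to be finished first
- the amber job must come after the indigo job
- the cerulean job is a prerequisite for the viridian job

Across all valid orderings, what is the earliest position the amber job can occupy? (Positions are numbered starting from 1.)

8

The jobs that are forced before the amber job, directly or transitively, are the sage job, the indigo job, the viridian job, the maroon job, the emerald job, the cerulean job, the rose job. That's 7 jobs.
So at minimum 7 jobs come before the amber job, putting the amber job no earlier than position 8. That position is achievable by scheduling exactly those predecessors first.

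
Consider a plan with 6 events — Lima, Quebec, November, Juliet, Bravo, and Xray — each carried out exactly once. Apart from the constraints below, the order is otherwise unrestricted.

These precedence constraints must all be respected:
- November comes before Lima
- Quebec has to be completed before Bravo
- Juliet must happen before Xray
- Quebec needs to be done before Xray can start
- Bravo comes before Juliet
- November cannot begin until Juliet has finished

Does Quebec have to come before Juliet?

Yes

There is a constraint chain Quebec → Bravo → Juliet.
Hence Quebec necessarily comes before Juliet.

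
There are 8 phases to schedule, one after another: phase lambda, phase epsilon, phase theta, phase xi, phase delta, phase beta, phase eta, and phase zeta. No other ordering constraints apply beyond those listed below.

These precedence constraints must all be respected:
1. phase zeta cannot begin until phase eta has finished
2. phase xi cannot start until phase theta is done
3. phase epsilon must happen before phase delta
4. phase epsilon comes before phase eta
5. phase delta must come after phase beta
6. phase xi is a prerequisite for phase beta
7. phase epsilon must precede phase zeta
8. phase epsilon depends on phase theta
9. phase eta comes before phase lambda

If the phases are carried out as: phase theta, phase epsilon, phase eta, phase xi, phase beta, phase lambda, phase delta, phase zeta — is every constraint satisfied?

Going through the constraints one by one, each required predecessor appears earlier in the sequence than its dependent — e.g. phase epsilon (position 2) is before phase zeta (position 8), as required.

Yes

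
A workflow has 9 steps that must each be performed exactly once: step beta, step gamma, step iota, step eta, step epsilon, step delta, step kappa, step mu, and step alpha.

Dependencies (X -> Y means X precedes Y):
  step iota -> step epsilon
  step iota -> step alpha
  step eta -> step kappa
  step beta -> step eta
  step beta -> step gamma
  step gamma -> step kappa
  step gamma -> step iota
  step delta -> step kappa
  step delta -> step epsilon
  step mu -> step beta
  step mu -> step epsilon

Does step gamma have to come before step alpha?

Yes

Following the dependencies: step gamma → step iota → step alpha.
That forces step gamma before step alpha in every valid schedule.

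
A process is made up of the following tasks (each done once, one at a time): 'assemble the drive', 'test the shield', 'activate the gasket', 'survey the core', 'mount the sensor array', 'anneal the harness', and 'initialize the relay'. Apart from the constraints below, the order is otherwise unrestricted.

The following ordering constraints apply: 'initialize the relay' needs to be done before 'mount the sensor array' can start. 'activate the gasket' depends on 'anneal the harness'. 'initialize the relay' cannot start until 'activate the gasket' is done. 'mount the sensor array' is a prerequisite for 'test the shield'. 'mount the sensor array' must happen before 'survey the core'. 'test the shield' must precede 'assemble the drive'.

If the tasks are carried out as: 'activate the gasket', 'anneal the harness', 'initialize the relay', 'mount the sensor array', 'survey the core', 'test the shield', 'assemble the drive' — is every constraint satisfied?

No

In the proposed order, 'activate the gasket' appears before 'anneal the harness'.
That contradicts the constraint that 'anneal the harness' must precede 'activate the gasket'.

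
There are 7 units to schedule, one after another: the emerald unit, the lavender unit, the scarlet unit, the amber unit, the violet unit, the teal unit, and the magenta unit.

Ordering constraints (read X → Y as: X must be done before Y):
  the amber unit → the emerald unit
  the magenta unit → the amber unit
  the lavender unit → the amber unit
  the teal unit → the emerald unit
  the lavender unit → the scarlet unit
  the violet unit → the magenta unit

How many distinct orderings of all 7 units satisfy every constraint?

69

3 units have no prerequisites (the lavender unit, the violet unit, the teal unit), so any of them could come first.
Enumerating by repeatedly choosing an available unit (one whose prerequisites are all placed) gives 69 distinct complete orderings.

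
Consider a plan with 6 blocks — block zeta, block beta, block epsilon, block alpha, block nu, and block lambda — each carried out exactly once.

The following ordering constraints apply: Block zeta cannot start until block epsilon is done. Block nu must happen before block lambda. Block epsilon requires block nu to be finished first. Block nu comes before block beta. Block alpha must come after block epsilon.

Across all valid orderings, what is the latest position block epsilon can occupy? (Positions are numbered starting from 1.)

4

Every block that must follow block epsilon has to come after it. Tracing all chains starting from block epsilon, those blocks are: block zeta, block alpha — 2 in total.
With 2 mandatory successors out of 6 blocks total, the latest slot for block epsilon is 6−2 = 4, and it's reachable by doing all non-successors before block epsilon.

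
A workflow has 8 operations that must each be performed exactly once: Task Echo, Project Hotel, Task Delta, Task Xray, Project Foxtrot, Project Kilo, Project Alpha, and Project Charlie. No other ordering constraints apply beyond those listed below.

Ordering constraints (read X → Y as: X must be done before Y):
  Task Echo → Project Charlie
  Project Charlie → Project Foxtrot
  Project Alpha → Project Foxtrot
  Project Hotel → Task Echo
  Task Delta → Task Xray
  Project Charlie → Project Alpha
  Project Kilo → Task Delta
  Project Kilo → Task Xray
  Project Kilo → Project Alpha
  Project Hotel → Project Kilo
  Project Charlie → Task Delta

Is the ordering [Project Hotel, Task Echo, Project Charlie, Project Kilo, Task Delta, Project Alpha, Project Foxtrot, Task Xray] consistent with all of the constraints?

Checking each listed constraint against this order: for instance, Project Kilo is in position 4 and Task Xray in position 8, so that constraint holds — and the remaining constraints check out the same way.

Yes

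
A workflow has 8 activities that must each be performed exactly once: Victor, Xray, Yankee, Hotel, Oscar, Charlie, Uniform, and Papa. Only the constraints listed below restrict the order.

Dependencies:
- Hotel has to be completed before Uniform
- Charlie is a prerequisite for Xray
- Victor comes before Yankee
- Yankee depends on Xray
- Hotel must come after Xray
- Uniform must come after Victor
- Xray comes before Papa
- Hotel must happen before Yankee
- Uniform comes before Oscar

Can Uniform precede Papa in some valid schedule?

Nothing in the constraints forces Papa before Uniform — there is no chain from Papa to Uniform.
That means at least one valid schedule has Uniform before Papa.

Yes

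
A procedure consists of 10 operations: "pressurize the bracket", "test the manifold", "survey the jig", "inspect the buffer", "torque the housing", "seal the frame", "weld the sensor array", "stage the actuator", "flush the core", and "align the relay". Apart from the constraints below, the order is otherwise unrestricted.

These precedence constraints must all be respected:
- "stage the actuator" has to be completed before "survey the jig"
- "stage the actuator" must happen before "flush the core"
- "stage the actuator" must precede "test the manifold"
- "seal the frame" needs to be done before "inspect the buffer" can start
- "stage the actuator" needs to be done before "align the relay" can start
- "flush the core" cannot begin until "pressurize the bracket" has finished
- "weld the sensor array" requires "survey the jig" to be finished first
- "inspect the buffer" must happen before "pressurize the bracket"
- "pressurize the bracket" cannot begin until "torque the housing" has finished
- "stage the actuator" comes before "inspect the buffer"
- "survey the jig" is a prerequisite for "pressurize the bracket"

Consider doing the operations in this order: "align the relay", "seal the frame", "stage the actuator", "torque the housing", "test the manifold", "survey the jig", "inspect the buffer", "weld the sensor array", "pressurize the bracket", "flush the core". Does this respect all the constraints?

No

Here "stage the actuator" comes after "align the relay".
But one of the constraints requires "stage the actuator" before "align the relay", so this ordering violates it.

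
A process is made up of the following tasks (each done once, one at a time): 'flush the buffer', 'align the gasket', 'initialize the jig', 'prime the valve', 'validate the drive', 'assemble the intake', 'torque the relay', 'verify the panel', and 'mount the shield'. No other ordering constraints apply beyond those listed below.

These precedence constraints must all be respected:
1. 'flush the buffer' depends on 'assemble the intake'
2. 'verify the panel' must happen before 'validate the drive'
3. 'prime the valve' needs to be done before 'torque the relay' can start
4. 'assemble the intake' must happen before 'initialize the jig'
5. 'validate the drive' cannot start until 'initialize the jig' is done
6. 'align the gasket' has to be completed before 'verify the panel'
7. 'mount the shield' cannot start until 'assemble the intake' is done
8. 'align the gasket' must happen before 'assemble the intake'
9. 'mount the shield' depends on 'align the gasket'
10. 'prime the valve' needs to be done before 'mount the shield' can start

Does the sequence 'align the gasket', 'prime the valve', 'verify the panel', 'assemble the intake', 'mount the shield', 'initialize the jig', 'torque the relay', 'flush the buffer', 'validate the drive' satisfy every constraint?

Yes

Checking each listed constraint against this order: for instance, 'verify the panel' is in position 3 and 'validate the drive' in position 9, so that constraint holds — and the remaining constraints check out the same way.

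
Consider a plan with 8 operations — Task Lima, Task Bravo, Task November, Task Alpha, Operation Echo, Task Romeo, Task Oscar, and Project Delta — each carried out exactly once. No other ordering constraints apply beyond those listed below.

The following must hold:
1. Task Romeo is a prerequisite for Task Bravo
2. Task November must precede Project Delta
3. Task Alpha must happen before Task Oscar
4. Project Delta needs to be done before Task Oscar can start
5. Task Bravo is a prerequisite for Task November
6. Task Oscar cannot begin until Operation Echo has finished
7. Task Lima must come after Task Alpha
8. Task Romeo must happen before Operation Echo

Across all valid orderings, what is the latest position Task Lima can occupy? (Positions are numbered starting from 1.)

Nothing depends on Task Lima, so it can be the final operation, position 8.

8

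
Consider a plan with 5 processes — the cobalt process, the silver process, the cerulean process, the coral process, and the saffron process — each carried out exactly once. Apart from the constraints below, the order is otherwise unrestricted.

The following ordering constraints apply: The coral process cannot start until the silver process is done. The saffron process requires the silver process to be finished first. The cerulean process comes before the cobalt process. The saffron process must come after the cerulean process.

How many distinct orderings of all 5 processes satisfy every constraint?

2 processes have no prerequisites (the silver process, the cerulean process), so any of them could come first.
Enumerating by repeatedly choosing an available process (one whose prerequisites are all placed) gives 16 distinct complete orderings.

16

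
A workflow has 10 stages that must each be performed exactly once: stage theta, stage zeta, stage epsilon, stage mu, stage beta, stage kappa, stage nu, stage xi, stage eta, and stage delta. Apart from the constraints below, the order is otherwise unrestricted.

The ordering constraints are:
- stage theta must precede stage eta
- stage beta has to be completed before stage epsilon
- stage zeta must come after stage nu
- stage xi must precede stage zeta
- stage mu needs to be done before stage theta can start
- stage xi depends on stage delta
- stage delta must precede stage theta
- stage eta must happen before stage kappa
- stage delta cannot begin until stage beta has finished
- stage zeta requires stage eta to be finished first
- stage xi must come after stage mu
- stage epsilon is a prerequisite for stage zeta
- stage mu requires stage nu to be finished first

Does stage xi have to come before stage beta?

No

In fact the dependencies run the other way: stage beta → stage delta → stage xi.
So stage xi never precedes stage beta.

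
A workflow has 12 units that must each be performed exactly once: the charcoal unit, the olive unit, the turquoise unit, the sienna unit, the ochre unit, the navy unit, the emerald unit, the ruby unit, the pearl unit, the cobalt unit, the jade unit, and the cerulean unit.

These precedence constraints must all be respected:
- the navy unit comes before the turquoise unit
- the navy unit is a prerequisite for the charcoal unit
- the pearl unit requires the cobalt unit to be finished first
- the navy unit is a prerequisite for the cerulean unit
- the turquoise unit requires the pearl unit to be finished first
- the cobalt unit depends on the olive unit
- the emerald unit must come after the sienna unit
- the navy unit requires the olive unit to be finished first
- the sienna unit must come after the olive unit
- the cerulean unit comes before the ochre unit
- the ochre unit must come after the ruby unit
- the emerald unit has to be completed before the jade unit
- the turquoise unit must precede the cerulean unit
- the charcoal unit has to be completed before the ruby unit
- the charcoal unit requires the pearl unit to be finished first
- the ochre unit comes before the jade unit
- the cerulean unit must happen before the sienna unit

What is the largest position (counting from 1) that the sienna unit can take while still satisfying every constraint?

Following every chain forward from the sienna unit, the units that must come later are the emerald unit, the jade unit — 2 of them.
So at least 2 units follow the sienna unit, putting the sienna unit no later than position 10. That position is achievable by scheduling everything else first.

10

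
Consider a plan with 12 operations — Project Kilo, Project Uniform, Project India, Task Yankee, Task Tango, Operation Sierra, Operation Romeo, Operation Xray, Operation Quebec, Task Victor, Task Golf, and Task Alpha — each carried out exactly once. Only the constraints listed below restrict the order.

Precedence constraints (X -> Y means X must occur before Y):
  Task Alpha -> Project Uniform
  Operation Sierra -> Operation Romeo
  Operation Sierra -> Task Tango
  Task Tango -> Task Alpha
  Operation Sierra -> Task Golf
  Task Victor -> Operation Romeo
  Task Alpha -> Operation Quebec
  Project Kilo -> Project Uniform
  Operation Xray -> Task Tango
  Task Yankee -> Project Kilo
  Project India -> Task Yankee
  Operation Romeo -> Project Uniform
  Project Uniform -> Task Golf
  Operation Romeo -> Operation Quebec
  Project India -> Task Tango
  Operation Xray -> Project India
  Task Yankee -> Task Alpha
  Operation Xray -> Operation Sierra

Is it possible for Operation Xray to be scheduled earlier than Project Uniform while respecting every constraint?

Yes

The constraints force Operation Xray before Project Uniform, so yes — every valid ordering has Operation Xray earlier.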